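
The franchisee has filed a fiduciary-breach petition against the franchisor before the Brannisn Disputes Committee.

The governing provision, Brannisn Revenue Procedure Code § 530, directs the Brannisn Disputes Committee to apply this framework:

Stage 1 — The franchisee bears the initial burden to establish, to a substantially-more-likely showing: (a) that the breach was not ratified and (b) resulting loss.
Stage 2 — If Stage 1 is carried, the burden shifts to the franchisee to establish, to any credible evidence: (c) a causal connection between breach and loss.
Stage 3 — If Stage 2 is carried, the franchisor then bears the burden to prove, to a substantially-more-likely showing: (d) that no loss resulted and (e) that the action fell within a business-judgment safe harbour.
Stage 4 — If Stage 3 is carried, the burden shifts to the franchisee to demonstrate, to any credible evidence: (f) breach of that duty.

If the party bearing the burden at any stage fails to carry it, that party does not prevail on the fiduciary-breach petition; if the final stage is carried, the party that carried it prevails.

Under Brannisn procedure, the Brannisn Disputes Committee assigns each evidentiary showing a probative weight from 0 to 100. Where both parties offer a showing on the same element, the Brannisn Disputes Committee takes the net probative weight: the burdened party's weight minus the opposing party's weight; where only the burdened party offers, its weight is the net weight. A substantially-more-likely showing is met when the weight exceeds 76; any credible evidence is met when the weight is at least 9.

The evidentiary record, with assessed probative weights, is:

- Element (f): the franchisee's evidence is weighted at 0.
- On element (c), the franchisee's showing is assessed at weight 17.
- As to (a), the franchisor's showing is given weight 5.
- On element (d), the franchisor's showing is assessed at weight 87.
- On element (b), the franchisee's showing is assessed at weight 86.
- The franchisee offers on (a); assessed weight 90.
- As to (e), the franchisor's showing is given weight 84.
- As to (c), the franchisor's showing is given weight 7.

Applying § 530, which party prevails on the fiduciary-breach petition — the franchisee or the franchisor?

franchisor

At Stage 1 the franchisee must meet a substantially-more-likely showing (weight exceeds 76): on (a) the weight is 90 less the opposing 5 gives net 85, which does exceed 76, so (a) meets the standard; on (b) the weight is 86, which does exceed 76, so (b) meets the standard.
  Stage 1 is satisfied; the franchisee continues to bear the burden.
At Stage 2 the franchisee must meet any credible evidence (weight is at least 9): on (c) the weight is 17 less the opposing 7 gives net 10, which does reach 9, so (c) meets the standard.
  All elements met. The burden passes to the franchisor.
At Stage 3 the franchisor must meet a substantially-more-likely showing (weight exceeds 76): on (d) the weight is 87, which does exceed 76, so (d) meets the standard; on (e) the weight is 84, which does exceed 76, so (e) meets the standard.
  Stage 3 is satisfied; the onus moves to the franchisee.
At Stage 4 the franchisee must meet any credible evidence (weight is at least 9): on (f) the weight is 0, < 9, so (f) does not meet the standard.
  Stage 4 not carried; the franchisee fails its burden.
The analysis ends at Stage 4; the franchisor prevails.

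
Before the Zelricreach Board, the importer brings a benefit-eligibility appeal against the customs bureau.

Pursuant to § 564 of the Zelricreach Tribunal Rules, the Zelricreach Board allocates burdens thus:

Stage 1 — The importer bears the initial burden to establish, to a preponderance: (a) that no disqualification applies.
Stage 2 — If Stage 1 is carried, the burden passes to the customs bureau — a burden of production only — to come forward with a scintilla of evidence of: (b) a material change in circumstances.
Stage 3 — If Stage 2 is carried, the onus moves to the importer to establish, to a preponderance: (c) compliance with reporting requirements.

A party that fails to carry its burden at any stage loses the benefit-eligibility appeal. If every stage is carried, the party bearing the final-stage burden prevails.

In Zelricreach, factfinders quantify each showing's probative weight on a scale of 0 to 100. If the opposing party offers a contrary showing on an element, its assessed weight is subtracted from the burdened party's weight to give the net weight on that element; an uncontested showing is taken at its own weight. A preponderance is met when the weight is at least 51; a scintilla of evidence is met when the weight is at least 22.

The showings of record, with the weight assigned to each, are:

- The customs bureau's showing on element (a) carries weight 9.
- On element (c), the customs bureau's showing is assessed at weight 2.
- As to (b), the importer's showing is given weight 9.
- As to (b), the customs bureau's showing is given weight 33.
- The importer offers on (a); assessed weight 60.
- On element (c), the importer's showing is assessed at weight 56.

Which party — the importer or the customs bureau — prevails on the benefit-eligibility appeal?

At Stage 1 the importer must meet a preponderance (weight is at least 51): on (a) the weight is 60 less the opposing 9 gives net 51, ≥ 51, so (a) meets the standard.
  Stage 1 is satisfied; the onus moves to the customs bureau.
At Stage 2 the customs bureau must meet a scintilla of evidence (weight is at least 22): on (b) the weight is 33 less the opposing 9 gives net 24, which does reach 22, so (b) meets the standard.
  All elements met. The burden passes to the importer.
At Stage 3 the importer must meet a preponderance (weight is at least 51): on (c) the weight is 56 less the opposing 2 gives net 54, ≥ 51, so (c) meets the standard.
  Stage 3 carried; the final stage is satisfied.
All stages carried — the importer prevails.

importer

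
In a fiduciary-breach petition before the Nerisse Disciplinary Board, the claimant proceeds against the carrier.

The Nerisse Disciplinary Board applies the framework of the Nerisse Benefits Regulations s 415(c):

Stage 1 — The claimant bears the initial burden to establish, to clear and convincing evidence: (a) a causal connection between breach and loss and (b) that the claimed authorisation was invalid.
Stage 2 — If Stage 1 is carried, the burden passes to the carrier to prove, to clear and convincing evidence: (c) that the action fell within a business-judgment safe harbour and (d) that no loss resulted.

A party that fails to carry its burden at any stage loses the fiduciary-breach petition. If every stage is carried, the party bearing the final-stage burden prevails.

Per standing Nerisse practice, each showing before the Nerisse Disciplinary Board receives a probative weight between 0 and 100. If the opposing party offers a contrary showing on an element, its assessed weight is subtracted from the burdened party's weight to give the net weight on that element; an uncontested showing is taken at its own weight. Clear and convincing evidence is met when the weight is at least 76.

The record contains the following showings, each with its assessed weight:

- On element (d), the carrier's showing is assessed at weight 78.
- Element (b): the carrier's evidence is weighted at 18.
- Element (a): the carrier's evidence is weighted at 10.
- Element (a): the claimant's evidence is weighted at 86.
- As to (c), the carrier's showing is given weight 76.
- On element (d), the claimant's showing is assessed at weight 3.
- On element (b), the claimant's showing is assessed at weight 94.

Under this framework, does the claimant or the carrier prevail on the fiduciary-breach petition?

At Stage 1 the claimant must meet clear and convincing evidence (weight is at least 76): on (a) the weight is 86 less the opposing 10 gives net 76, ≥ 76, so (a) meets the standard; on (b) the weight is 94 less the opposing 18 gives net 76, ≥ 76, so (b) meets the standard.
  All elements met. The burden passes to the carrier.
At Stage 2 the carrier must meet clear and convincing evidence (weight is at least 76): on (c) the weight is 76, ≥ 76, so (c) meets the standard; on (d) the weight is 78 less the opposing 3 gives net 75, which does not reach 76, so (d) does not meet the standard.
  Stage 2 not carried; the carrier fails its burden.
So the claimant prevails.

claimant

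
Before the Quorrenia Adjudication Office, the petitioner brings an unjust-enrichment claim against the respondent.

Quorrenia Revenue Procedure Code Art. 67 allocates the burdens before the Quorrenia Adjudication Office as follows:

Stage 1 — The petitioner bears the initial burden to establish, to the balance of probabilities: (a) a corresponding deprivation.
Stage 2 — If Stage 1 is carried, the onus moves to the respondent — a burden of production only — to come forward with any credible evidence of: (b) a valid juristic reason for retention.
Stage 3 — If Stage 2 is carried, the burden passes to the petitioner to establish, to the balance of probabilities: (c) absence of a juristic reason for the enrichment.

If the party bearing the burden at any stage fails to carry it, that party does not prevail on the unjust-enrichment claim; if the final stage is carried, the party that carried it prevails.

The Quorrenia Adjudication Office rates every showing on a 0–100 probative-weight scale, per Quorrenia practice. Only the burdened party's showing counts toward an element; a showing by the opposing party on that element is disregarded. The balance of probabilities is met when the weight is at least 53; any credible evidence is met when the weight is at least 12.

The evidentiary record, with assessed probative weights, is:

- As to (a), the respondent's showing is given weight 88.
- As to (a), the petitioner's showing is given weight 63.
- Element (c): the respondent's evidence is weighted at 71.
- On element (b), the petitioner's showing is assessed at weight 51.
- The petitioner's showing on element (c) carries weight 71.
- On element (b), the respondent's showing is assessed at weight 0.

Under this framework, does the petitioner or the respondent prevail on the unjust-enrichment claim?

Stage 1 — burden on petitioner; standard: the balance of probabilities (weight is at least 53).
    (a): 63 (respondent's 88 disregarded) ≥ 53 [met]
  The petitioner carries Stage 1; the respondent now bears the burden.
Stage 2 — burden on respondent; standard: any credible evidence (weight is at least 12).
    (b): 0 (petitioner's 51 disregarded) < 12 [not met]
  Not every element is met, so the respondent fails to carry Stage 2.
So the petitioner prevails.

petitioner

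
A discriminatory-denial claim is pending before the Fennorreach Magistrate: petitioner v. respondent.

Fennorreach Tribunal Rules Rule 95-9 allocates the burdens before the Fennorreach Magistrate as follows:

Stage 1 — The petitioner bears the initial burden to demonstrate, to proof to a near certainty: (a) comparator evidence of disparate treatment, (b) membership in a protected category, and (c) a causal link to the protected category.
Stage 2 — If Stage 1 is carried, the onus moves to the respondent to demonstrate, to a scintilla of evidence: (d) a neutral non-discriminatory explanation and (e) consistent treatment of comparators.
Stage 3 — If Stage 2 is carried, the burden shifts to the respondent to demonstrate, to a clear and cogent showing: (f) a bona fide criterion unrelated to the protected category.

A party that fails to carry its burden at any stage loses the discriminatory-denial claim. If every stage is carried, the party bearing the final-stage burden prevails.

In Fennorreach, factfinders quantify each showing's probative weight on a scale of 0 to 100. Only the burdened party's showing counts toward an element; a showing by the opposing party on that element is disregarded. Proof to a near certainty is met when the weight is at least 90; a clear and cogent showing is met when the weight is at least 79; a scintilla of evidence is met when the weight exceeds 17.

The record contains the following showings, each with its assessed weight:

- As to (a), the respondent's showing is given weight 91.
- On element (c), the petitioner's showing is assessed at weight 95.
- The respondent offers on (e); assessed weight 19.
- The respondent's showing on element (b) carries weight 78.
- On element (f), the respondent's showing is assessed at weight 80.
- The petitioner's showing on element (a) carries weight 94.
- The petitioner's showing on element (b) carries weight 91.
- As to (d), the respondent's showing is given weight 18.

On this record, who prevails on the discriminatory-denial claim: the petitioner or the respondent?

At Stage 1 the petitioner must meet proof to a near certainty (weight is at least 90): on (a) the weight is 94 (the respondent's 91 is given no effect), which does reach 90, so (a) meets the standard; on (b) the weight is 91 (the respondent's 78 is given no effect), ≥ 90, so (b) meets the standard; on (c) the weight is 95, ≥ 90, so (c) meets the standard.
  All elements met. The burden passes to the respondent.
At Stage 2 the respondent must meet a scintilla of evidence (weight exceeds 17): on (d) the weight is 18, > 17, so (d) meets the standard; on (e) the weight is 19, > 17, so (e) meets the standard.
  Stage 2 is satisfied; the respondent continues to bear the burden.
At Stage 3 the respondent must meet a clear and cogent showing (weight is at least 79): on (f) the weight is 80, ≥ 79, so (f) meets the standard.
  The respondent carries the last stage.
With every stage satisfied, the respondent prevails.

respondent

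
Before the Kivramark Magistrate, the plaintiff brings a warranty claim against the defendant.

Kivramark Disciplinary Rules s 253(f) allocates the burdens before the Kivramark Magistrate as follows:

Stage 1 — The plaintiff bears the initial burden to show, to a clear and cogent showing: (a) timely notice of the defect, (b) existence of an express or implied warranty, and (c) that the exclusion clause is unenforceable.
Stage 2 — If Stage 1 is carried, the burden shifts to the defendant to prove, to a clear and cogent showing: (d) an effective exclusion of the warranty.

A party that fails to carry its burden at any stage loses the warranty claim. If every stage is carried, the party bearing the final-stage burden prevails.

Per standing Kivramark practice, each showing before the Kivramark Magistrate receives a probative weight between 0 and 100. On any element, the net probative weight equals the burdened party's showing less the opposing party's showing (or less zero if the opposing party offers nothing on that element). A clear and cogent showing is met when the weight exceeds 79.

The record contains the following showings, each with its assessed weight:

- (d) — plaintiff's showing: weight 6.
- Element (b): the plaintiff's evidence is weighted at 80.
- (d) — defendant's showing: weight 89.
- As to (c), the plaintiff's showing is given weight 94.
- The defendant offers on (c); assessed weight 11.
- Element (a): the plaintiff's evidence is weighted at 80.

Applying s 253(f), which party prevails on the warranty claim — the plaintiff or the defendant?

defendant

At Stage 1 the plaintiff must meet a clear and cogent showing (weight exceeds 79): on (a) the weight is 80, which does exceed 79, so (a) meets the standard; on (b) the weight is 80, > 79, so (b) meets the standard; on (c) the weight is 94 less the opposing 11 gives net 83, which does exceed 79, so (c) meets the standard.
  The plaintiff carries Stage 1; the defendant now bears the burden.
At Stage 2 the defendant must meet a clear and cogent showing (weight exceeds 79): on (d) the weight is 89 less the opposing 6 gives net 83, which does exceed 79, so (d) meets the standard.
  Stage 2 carried; the final stage is satisfied.
With every stage satisfied, the defendant prevails.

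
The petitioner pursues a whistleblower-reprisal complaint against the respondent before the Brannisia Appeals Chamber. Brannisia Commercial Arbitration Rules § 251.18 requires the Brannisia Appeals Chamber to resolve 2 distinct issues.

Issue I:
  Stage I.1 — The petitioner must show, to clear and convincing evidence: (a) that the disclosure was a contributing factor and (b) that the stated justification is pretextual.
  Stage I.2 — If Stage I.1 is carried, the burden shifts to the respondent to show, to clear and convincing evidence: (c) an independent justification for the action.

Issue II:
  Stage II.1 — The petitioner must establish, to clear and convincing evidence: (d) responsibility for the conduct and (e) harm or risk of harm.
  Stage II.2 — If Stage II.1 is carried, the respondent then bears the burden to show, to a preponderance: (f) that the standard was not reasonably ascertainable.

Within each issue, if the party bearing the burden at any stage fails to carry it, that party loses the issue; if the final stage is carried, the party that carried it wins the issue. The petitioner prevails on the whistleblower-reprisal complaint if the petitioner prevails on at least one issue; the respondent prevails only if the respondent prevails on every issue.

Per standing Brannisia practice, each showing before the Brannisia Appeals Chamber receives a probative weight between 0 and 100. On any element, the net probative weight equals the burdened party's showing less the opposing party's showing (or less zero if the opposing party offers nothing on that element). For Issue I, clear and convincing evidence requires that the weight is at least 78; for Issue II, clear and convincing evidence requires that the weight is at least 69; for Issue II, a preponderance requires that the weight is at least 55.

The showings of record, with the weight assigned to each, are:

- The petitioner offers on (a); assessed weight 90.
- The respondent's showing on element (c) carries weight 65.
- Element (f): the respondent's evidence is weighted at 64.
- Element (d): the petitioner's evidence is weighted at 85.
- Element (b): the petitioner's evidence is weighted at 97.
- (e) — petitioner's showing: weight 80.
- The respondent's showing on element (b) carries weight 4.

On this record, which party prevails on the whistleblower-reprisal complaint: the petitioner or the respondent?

petitioner

— Issue I —
Stage I.1 — burden on petitioner; standard: clear and convincing evidence (weight is at least 78).
    (a): 90 ≥ 78 [met]
    (b): 97 − 4 = 93 ≥ 78 [met]
  The petitioner carries Stage I.1; the respondent now bears the burden.
Stage I.2 — burden on respondent; standard: clear and convincing evidence (weight is at least 78).
    (c): 65 < 78 [not met]
  The respondent does not carry Stage I.2.
So the petitioner prevails on this issue.
— Issue II —
Stage II.1 — burden on petitioner; standard: clear and convincing evidence (weight is at least 69).
    (d): 85 ≥ 69 [met]
    (e): 80 ≥ 69 [met]
  All elements met. The burden passes to the respondent.
Stage II.2 — burden on respondent; standard: a preponderance (weight is at least 55).
    (f): 64 ≥ 55 [met]
  The respondent carries the last stage.
With every stage satisfied, the respondent prevails on this issue.
Per-issue: Issue I → petitioner; Issue II → respondent. The petitioner must prevail on at least one issue; overall, the petitioner prevails.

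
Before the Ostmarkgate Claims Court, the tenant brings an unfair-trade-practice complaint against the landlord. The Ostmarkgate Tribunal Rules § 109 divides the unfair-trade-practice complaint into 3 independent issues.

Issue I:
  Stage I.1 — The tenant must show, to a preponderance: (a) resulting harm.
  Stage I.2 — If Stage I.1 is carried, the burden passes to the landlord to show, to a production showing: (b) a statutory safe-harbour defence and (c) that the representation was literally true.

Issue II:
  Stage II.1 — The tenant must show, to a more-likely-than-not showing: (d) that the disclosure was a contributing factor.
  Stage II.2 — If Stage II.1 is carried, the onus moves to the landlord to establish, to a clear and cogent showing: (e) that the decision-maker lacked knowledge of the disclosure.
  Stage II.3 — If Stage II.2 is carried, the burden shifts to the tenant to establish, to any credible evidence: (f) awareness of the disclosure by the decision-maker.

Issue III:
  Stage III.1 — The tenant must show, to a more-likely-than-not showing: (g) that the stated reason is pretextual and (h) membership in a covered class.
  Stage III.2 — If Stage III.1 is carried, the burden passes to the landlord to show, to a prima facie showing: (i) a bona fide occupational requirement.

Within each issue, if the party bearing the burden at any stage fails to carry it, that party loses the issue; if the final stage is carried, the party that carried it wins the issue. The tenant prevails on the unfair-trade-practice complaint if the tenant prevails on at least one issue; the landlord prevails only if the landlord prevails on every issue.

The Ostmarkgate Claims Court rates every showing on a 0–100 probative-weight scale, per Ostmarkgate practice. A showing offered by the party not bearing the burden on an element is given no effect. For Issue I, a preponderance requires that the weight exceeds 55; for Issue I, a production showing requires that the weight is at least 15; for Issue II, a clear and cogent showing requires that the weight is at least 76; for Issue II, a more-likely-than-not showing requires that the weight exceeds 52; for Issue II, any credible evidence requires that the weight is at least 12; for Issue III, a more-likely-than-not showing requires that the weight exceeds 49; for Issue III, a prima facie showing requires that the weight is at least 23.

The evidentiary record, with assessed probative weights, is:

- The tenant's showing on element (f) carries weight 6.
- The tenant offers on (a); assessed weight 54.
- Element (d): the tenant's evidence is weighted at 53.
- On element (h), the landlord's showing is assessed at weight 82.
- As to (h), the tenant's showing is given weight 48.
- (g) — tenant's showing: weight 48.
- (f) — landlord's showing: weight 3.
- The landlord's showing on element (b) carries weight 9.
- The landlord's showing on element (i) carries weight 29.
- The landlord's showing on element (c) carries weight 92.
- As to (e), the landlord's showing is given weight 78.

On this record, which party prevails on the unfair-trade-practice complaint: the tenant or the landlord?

landlord

— Issue I —
At Stage I.1 the tenant must meet a preponderance (weight exceeds 55): on (a) the weight is 54, which does not exceed 55, so (a) does not meet the standard.
  Stage I.1 not carried; the tenant fails its burden.
So the landlord prevails on this issue.
— Issue II —
At Stage II.1 the tenant must meet a more-likely-than-not showing (weight exceeds 52): on (d) the weight is 53, which does exceed 52, so (d) meets the standard.
  All elements met. The burden passes to the landlord.
At Stage II.2 the landlord must meet a clear and cogent showing (weight is at least 76): on (e) the weight is 78, ≥ 76, so (e) meets the standard.
  The landlord carries Stage II.2; the tenant now bears the burden.
At Stage II.3 the tenant must meet any credible evidence (weight is at least 12): on (f) the weight is 6 (the landlord's 3 is given no effect), < 12, so (f) does not meet the standard.
  Not every element is met, so the tenant fails to carry Stage II.3.
The landlord prevails on this issue.
— Issue III —
Stage III.1 (tenant, a more-likely-than-not showing, weight exceeds 49): (g) 48 ≤ 49 — fails; (h) 48 (landlord's 82 disregarded) ≤ 49 — fails.
  Stage III.1 not carried; the tenant fails its burden.
So the landlord prevails on this issue.
Per-issue: Issue I → landlord; Issue II → landlord; Issue III → landlord. The tenant must prevail on at least one issue; overall, the landlord prevails.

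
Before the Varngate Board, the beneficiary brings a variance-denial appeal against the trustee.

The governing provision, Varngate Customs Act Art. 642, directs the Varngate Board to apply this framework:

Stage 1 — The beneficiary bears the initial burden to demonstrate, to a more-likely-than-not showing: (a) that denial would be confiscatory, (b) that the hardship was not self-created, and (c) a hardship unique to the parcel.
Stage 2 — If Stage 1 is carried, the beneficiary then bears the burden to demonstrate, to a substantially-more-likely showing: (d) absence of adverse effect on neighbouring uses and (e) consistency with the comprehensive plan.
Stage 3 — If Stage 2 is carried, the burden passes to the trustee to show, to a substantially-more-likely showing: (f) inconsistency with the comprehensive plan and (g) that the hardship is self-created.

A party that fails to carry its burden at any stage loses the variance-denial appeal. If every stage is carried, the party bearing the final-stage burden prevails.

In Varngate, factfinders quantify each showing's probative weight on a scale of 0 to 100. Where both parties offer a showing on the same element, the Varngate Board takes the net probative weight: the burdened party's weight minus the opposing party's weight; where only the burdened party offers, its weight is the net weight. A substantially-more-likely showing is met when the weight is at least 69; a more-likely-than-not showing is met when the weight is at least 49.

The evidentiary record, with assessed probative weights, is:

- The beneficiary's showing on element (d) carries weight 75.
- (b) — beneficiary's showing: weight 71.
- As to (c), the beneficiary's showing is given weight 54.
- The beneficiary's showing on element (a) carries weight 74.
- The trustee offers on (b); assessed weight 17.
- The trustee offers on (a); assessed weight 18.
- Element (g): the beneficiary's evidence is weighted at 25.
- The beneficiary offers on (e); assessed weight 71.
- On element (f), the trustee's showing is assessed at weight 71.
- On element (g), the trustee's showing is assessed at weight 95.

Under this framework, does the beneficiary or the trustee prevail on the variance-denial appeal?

Stage 1 (beneficiary, a more-likely-than-not showing, weight is at least 49): (a) net 74−18=56 ≥ 49 — meets; (b) net 71−17=54 ≥ 49 — meets; (c) 54 ≥ 49 — meets.
  Stage 1 carried; the burden remains with the beneficiary.
Stage 2 (beneficiary, a substantially-more-likely showing, weight is at least 69): (d) 75 ≥ 69 — meets; (e) 71 ≥ 69 — meets.
  All elements met. The burden passes to the trustee.
Stage 3 (trustee, a substantially-more-likely showing, weight is at least 69): (f) 71 ≥ 69 — meets; (g) net 95−25=70 ≥ 69 — meets.
  Stage 3 carried; the final stage is satisfied.
With every stage satisfied, the trustee prevails.

trustee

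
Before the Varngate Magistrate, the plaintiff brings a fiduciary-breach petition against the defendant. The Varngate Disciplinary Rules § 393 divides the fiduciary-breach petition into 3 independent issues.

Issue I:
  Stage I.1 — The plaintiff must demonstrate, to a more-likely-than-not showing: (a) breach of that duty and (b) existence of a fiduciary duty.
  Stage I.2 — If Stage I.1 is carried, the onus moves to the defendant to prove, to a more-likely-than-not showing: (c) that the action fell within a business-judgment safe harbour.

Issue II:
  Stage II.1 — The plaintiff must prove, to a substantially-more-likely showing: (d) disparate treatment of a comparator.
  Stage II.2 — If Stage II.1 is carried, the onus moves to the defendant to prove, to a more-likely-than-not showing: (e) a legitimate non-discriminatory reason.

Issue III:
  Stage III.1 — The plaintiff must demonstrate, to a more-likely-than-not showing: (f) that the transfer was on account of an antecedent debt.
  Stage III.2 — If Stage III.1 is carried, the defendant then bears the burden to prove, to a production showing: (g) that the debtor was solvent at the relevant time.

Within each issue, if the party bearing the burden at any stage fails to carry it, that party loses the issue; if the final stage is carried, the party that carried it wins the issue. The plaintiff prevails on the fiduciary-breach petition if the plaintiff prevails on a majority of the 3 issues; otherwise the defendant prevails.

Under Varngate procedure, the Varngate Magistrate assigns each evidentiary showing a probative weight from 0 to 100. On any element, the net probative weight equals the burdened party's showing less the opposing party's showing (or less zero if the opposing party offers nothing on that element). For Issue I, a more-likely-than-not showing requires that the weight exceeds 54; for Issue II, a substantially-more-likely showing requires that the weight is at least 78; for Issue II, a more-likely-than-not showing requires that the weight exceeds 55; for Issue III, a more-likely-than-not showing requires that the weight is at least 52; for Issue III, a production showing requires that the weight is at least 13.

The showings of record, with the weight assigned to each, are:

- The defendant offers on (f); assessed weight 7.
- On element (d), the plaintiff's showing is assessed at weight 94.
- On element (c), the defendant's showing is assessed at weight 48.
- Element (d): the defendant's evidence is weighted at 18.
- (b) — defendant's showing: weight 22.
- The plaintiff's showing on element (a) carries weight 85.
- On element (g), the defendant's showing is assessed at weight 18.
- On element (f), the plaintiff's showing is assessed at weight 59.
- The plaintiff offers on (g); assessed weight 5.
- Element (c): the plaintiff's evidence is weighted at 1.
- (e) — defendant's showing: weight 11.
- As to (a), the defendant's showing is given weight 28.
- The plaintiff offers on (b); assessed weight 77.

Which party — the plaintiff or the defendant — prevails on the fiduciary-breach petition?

— Issue I —
Stage I.1 — burden on plaintiff; standard: a more-likely-than-not showing (weight exceeds 54).
    (a): 85 − 28 = 57 > 54 [met]
    (b): 77 − 22 = 55 > 54 [met]
  Stage I.1 is satisfied; the onus moves to the defendant.
Stage I.2 — burden on defendant; standard: a more-likely-than-not showing (weight exceeds 54).
    (c): 48 − 1 = 47 ≤ 54 [not met]
  Not every element is met, so the defendant fails to carry Stage I.2.
So the plaintiff prevails on this issue.
— Issue II —
Stage II.1 — burden on plaintiff; standard: a substantially-more-likely showing (weight is at least 78).
    (d): 94 − 18 = 76 < 78 [not met]
  Stage II.1 not carried; the plaintiff fails its burden.
So the defendant prevails on this issue.
— Issue III —
Stage III.1 (plaintiff, a more-likely-than-not showing, weight is at least 52): (f) net 59−7=52 ≥ 52 — meets.
  The plaintiff carries Stage III.1; the defendant now bears the burden.
Stage III.2 (defendant, a production showing, weight is at least 13): (g) net 18−5=13 ≥ 13 — meets.
  All elements met at the final stage.
With every stage satisfied, the defendant prevails on this issue.
Per-issue: Issue I → plaintiff; Issue II → defendant; Issue III → defendant. The plaintiff must prevail on a majority of issues; overall, the defendant prevails.

defendant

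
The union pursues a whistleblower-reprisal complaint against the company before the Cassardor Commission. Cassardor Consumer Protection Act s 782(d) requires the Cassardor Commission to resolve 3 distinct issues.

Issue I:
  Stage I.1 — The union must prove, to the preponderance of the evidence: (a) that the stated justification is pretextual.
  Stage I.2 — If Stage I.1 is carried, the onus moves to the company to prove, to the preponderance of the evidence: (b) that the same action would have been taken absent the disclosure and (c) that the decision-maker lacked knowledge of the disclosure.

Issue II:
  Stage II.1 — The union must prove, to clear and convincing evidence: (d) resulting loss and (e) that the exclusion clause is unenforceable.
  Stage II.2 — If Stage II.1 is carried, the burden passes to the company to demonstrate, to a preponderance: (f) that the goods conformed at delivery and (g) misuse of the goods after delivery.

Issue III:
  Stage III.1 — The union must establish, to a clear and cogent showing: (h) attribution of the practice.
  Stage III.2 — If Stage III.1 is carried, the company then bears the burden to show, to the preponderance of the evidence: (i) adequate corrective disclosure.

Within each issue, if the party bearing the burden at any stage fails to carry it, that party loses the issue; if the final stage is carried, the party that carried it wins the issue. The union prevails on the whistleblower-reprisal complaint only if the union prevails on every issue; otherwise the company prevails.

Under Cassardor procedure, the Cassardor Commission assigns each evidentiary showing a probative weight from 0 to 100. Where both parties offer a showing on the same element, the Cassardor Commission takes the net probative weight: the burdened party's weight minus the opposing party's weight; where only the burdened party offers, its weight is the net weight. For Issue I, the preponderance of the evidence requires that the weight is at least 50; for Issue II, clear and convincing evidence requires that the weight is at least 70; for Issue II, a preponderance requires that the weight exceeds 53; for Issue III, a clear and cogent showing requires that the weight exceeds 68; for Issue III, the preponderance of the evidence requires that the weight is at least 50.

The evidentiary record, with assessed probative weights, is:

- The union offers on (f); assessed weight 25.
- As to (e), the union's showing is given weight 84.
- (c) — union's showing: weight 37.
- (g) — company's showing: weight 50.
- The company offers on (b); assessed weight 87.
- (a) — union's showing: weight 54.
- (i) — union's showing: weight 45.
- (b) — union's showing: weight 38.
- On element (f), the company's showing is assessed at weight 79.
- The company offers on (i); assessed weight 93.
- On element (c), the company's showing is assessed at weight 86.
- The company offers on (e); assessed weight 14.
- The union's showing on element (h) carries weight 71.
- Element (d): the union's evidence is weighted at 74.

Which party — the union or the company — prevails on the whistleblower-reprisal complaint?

union

— Issue I —
Stage I.1 — burden on union; standard: the preponderance of the evidence (weight is at least 50).
    (a): 54 ≥ 50 [met]
  Stage I.1 carried; the burden shifts to the company.
Stage I.2 — burden on company; standard: the preponderance of the evidence (weight is at least 50).
    (b): 87 − 38 = 49 < 50 [not met]
    (c): 86 − 37 = 49 < 50 [not met]
  Stage I.2 not carried; the company fails its burden.
The analysis ends at Stage I.2; the union prevails on this issue.
— Issue II —
Stage II.1 — burden on union; standard: clear and convincing evidence (weight is at least 70).
    (d): 74 ≥ 70 [met]
    (e): 84 − 14 = 70 ≥ 70 [met]
  Stage II.1 is satisfied; the onus moves to the company.
Stage II.2 — burden on company; standard: a preponderance (weight exceeds 53).
    (f): 79 − 25 = 54 > 53 [met]
    (g): 50 ≤ 53 [not met]
  Stage II.2 not carried; the company fails its burden.
The analysis ends at Stage II.2; the union prevails on this issue.
— Issue III —
Stage III.1 — burden on union; standard: a clear and cogent showing (weight exceeds 68).
    (h): 71 > 68 [met]
  The union carries Stage III.1; the company now bears the burden.
Stage III.2 — burden on company; standard: the preponderance of the evidence (weight is at least 50).
    (i): 93 − 45 = 48 < 50 [not met]
  Stage III.2 not carried; the company fails its burden.
The union prevails on this issue.
Per-issue: Issue I → union; Issue II → union; Issue III → union. The union must prevail on every issue; overall, the union prevails.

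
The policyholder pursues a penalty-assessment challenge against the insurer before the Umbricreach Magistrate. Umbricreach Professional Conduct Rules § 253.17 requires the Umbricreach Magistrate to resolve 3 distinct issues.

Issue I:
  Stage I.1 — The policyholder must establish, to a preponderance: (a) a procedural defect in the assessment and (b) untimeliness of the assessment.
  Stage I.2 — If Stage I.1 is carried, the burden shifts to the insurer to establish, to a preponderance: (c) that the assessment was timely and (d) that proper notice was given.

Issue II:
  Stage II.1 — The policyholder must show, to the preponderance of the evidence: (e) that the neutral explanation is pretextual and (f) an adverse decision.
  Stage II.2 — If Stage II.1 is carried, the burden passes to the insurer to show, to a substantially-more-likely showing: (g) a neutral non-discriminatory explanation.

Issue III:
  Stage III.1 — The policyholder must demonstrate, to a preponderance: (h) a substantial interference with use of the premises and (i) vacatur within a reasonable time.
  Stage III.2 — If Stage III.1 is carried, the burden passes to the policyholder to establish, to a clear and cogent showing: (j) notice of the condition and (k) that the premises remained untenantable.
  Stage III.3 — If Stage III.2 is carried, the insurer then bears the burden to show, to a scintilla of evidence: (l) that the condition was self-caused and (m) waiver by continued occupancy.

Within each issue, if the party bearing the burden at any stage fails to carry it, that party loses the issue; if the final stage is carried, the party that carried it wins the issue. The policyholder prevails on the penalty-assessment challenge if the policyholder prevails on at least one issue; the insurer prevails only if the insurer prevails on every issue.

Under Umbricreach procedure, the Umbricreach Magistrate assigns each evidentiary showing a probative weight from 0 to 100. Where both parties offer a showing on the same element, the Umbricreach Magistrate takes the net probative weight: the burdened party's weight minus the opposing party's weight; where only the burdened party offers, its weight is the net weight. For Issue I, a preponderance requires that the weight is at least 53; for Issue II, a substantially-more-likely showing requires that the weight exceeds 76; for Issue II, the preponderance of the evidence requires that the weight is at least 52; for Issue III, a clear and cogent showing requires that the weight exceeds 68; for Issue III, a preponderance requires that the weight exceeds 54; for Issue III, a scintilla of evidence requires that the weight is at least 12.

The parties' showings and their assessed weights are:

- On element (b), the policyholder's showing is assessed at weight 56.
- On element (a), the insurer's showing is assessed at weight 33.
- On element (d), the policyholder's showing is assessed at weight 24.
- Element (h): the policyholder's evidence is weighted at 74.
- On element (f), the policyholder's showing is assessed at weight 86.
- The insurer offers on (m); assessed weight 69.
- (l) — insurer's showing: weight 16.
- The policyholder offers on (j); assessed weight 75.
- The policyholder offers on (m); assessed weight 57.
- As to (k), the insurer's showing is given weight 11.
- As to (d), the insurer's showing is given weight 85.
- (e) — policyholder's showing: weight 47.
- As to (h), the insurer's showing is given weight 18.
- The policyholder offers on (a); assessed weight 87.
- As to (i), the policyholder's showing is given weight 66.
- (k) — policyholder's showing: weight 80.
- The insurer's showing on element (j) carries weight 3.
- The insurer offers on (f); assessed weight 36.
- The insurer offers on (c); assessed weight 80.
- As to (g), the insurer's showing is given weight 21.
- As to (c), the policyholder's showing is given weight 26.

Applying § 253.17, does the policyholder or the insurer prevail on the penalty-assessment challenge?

— Issue I —
Stage I.1 — burden on policyholder; standard: a preponderance (weight is at least 53).
    (a): 87 − 33 = 54 ≥ 53 [met]
    (b): 56 ≥ 53 [met]
  All elements met. The burden passes to the insurer.
Stage I.2 — burden on insurer; standard: a preponderance (weight is at least 53).
    (c): 80 − 26 = 54 ≥ 53 [met]
    (d): 85 − 24 = 61 ≥ 53 [met]
  Stage I.2 carried; the final stage is satisfied.
With every stage satisfied, the insurer prevails on this issue.
— Issue II —
Stage II.1 (policyholder, the preponderance of the evidence, weight is at least 52): (e) 47 < 52 — fails; (f) net 86−36=50 < 52 — fails.
  Stage II.1 not carried; the policyholder fails its burden.
The insurer prevails on this issue.
— Issue III —
At Stage III.1 the policyholder must meet a preponderance (weight exceeds 54): on (h) the weight is 74 less the opposing 18 gives net 56, > 54, so (h) meets the standard; on (i) the weight is 66, which does exceed 54, so (i) meets the standard.
  All elements met. The policyholder retains the burden for Stage III.2.
At Stage III.2 the policyholder must meet a clear and cogent showing (weight exceeds 68): on (j) the weight is 75 less the opposing 3 gives net 72, > 68, so (j) meets the standard; on (k) the weight is 80 less the opposing 11 gives net 69, which does exceed 68, so (k) meets the standard.
  The policyholder carries Stage III.2; the insurer now bears the burden.
At Stage III.3 the insurer must meet a scintilla of evidence (weight is at least 12): on (l) the weight is 16, which does reach 12, so (l) meets the standard; on (m) the weight is 69 less the opposing 57 gives net 12, ≥ 12, so (m) meets the standard.
  All elements met at the final stage.
All stages carried — the insurer prevails on this issue.
Per-issue: Issue I → insurer; Issue II → insurer; Issue III → insurer. The policyholder must prevail on at least one issue; overall, the insurer prevails.

insurer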